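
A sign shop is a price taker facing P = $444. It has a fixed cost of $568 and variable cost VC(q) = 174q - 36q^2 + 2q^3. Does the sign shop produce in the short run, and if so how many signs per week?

Produce at q = 15

From TC, MC = TC'(q) = 174 - 72q + 6q^2 and AVC = VC/q = 174 - 36q + 2q^2.
AVC hits its minimum where MC = AVC, at q = 9, giving min AVC = 174 - 36·9 + 2·9^2 = $12.
Since P = $444 ≥ min AVC = $12, price covers variable cost and the firm should produce.
Solving P = MC: -270 - 72q + 6q^2 = 0 ⇒ q = -3 or 15. On the upward-sloping branch, q* = 15.
Check: AVC at q = 15 is $84 ≤ P, so revenue covers variable cost.
Profit = P·q − TC = 444·15 − 1828 = $4832.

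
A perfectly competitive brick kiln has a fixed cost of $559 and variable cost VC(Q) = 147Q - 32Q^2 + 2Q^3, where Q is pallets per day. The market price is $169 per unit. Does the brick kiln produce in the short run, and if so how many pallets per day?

Variable cost is VC = 147Q - 32Q^2 + 2Q^3, so AVC = VC/Q = 147 - 32Q + 2Q^2 and MC = dTC/dQ = 147 - 64Q + 6Q^2.
AVC is minimized where dAVC/dQ = -32 + 4Q = 0, at Q = 8; min AVC = 147 - 32·8 + 2·8^2 = $19.
Because $169 ≥ $19, revenue can cover variable cost; the firm operates.
Solving P = MC: -22 - 64Q + 6Q^2 = 0 ⇒ Q = -1/3 or 11. On the upward-sloping branch, Q* = 11.
Check: AVC at Q = 11 is $37 ≤ P, so revenue covers variable cost.
Profit = P·Q − TC = 169·11 − 966 = $893.

Produce at Q = 11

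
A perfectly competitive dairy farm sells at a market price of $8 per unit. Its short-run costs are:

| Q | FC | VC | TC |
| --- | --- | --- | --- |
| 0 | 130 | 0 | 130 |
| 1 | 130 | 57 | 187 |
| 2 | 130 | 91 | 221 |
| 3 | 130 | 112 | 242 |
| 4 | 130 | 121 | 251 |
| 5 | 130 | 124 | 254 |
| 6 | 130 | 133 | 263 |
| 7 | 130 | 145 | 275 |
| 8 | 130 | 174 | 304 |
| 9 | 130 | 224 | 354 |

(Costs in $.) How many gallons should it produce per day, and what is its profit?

Compute π = P·Q − TC at each output: Q=0: -130; Q=1: -179; Q=2: -205; Q=3: -218; Q=4: -219; Q=5: -214; Q=6: -215; Q=7: -219; Q=8: -240; Q=9: -282.
Profit is highest at Q = 0. Equivalently, the lowest AVC in the table is 145/7 ≈ $20.71 at Q = 7, and P = $8 falls below it — price never covers variable cost, so the firm shuts down and loses only its fixed cost.

Q = 0 (shut down); profit = -$130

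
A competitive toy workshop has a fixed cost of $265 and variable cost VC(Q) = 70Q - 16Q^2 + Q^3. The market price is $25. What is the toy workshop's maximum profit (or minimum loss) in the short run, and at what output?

AVC = 70 - 16Q + Q^2; min AVC = $6 at Q = 8. Since P = $25 ≥ min AVC, the firm produces.
With MC = 70 - 32Q + 3Q^2, P = MC on the upward-sloping part at Q* = 9.
TR = 25·9 = 225. TC = 265 + 63 = 328. Profit = 225 − 328 = -$103.
Shutting down would mean losing the fixed cost of $265, so operating at a loss of $103 is better by $162.

Profit = -$103 at Q = 9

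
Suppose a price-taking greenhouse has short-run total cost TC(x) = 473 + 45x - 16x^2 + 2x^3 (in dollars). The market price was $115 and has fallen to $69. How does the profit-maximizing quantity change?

Output falls from 7 to 6

MC = 45 - 32x + 6x^2; the shutdown threshold is min AVC = $13 (at x = 4).
With P = $115 above the shutdown price, P = MC gives x = 7.
At P = $69 ≥ min AVC, set P = MC: x = 6. The firm stays open but cuts output.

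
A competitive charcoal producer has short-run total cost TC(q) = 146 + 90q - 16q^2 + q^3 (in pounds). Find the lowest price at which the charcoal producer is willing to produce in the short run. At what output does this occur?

The firm shuts down when price falls below the minimum of average variable cost. AVC = VC/q = 90 - 16q + q^2.
dAVC/dq = -16 + 2q = 0 gives q = 8. min AVC = 90 - 16·8 + 8^2 = 26.
The firm shuts down for any P below £26.

£26 per unit, at q = 8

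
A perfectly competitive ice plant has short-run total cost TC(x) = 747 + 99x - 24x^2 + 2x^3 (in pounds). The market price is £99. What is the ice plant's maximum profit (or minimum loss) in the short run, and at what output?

Profit = -£235 at x = 8

AVC = 99 - 24x + 2x^2 has its minimum £27 at x = 6; price £99 clears that bar, so the firm operates.
With MC = 99 - 48x + 6x^2, P = MC on the upward-sloping part at x* = 8.
TR = 99·8 = 792. TC = 747 + 280 = 1027. Profit = 792 − 1027 = -£235.
That loss of £235 beats the £747 the firm would lose by shutting down; producing recovers £512 of fixed cost.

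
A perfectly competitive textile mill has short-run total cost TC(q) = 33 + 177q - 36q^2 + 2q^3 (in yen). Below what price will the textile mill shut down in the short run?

¥15 per unit

The shutdown price is the minimum of AVC. VC = 177q - 36q^2 + 2q^3, so AVC = 177 - 36q + 2q^2.
dAVC/dq = -36 + 4q = 0 gives q = 9. min AVC = 177 - 36·9 + 2·9^2 = 15.
For P < ¥15 the firm produces nothing.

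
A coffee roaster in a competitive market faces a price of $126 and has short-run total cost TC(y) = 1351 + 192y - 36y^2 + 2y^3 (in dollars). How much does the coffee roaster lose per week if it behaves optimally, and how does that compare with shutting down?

Profit = -$383 at y = 11

AVC = 192 - 36y + 2y^2 has its minimum $30 at y = 9; price $126 clears that bar, so the firm operates.
MC = 192 - 72y + 6y^2. Setting P = MC and taking the root on the rising branch gives y* = 11.
TR = 126·11 = 1386. TC = 1351 + 418 = 1769. Profit = 1386 − 1769 = -$383.
Shutting down would mean losing the fixed cost of $1351, so operating at a loss of $383 is better by $968.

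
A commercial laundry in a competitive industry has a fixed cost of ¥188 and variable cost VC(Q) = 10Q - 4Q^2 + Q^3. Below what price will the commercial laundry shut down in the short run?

¥6 per unit

The shutdown price is the minimum of AVC. VC = 10Q - 4Q^2 + Q^3, so AVC = 10 - 4Q + Q^2.
dAVC/dQ = -4 + 2Q = 0 gives Q = 2. min AVC = 10 - 4·2 + 2^2 = 6.
For P < ¥6 the firm produces nothing.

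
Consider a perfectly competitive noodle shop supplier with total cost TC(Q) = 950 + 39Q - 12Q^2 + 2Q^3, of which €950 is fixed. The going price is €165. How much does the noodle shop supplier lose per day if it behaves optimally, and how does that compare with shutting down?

Profit = -€166 at Q = 7

AVC = 39 - 12Q + 2Q^2 has its minimum €21 at Q = 3; price €165 clears that bar, so the firm operates.
MC = 39 - 24Q + 6Q^2. Setting P = MC and taking the root on the rising branch gives Q* = 7.
TR = 165·7 = 1155. TC = 950 + 371 = 1321. Profit = 1155 − 1321 = -€166.
By producing, the firm covers all variable cost plus €784 of fixed cost; shutting down would lose the full €950.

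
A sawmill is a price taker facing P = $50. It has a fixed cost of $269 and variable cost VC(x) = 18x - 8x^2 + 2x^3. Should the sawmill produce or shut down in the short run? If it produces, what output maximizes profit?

From TC, MC = TC'(x) = 18 - 16x + 6x^2 and AVC = VC/x = 18 - 8x + 2x^2.
The AVC parabola has its vertex at x = 8/4 = 2, where AVC = 18 - 8·2 + 2·2^2 = $10.
Since P = $50 ≥ min AVC = $10, price covers variable cost and the firm should produce.
P = MC gives -32 - 16x + 6x^2 = 0, with roots -4/3 and 4. Take the larger (rising MC): x* = 4.
Check: AVC at x = 4 is $18 ≤ P, so revenue covers variable cost.
Profit = P·x − TC = 50·4 − 341 = -$141, a loss, but smaller than the $269 fixed cost the firm would lose by shutting down.

Produce at x = 4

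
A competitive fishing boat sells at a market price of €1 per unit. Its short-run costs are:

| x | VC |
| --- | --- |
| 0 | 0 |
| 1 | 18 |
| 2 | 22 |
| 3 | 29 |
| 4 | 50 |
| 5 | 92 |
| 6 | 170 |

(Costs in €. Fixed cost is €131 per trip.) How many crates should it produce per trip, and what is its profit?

Profit at each row (π = 1x − TC): x=0: -131; x=1: -148; x=2: -151; x=3: -157; x=4: -177; x=5: -218; x=6: -295.
Profit is highest at x = 0. Equivalently, the lowest AVC in the table is 29/3 ≈ €9.67 at x = 3, and P = €1 falls below it — price never covers variable cost, so the firm shuts down and loses only its fixed cost.

x = 0 (shut down); profit = -€131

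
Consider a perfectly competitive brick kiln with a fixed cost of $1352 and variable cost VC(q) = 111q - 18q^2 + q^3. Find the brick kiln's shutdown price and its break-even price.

Shutdown price = $30; break-even price = $150

AVC = 111 - 18q + q^2; minimized at q = 9, giving min AVC = $30. That is the shutdown price.
ATC = 1352/q + 111 - 18q + q^2. Setting dATC/dq = −1352/q^2 − 18 + 2q = 0 gives q = 13 (since 2·13^3 − 18·13^2 = 1352).
min ATC = 1352/13 + 111 − 18·13 + 13^2 = $150. That is the break-even price.
For $30 ≤ P < $150 the firm produces at a loss; below $30 it shuts down.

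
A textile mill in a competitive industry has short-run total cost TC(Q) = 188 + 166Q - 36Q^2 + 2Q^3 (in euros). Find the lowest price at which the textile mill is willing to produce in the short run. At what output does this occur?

€4 per unit, at Q = 9

Short-run supply begins at min AVC. From VC = 166Q - 36Q^2 + 2Q^3, AVC = 166 - 36Q + 2Q^2.
At the minimum of AVC, MC = AVC. MC = 166 - 72Q + 6Q^2; setting MC = AVC gives 4Q^2 - 36Q = 0, so Q = 9. min AVC = 4.
For P < €4 the firm produces nothing.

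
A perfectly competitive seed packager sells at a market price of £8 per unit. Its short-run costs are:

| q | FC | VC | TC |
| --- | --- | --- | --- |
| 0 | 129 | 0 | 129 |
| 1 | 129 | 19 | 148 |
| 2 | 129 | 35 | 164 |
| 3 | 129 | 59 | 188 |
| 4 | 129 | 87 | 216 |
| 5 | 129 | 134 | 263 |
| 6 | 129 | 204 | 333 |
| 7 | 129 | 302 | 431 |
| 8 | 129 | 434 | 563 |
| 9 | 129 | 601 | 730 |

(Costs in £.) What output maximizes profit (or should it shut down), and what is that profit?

Profit at each row (π = 8q − TC): q=0: -129; q=1: -140; q=2: -148; q=3: -164; q=4: -184; q=5: -223; q=6: -285; q=7: -375; q=8: -499; q=9: -658.
Profit is highest at q = 0. Equivalently, the lowest AVC in the table is 35/2 ≈ £17.50 at q = 2, and P = £8 falls below it — price never covers variable cost, so the firm shuts down and loses only its fixed cost.

q = 0 (shut down); profit = -£129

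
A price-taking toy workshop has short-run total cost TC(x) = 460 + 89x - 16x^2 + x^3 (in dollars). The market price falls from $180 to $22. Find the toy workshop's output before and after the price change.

MC = 89 - 32x + 3x^2; the shutdown threshold is min AVC = $25 (at x = 8).
With P = $180 above the shutdown price, P = MC gives x = 13.
At P = $22 < min AVC = $25, price no longer covers variable cost at any output, so the firm shuts down: x = 0.

Output falls from 13 to 0 (the firm shuts down)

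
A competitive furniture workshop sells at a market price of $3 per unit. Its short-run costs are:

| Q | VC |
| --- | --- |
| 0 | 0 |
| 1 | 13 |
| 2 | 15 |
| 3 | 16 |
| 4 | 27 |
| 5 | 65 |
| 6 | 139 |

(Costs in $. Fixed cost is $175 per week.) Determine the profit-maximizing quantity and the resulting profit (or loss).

Profit at each row (π = 3Q − TC): Q=0: -175; Q=1: -185; Q=2: -184; Q=3: -182; Q=4: -190; Q=5: -225; Q=6: -296.
Profit is highest at Q = 0. Equivalently, the lowest AVC in the table is 16/3 ≈ $5.33 at Q = 3, and P = $3 falls below it — price never covers variable cost, so the firm shuts down and loses only its fixed cost.

Q = 0 (shut down); profit = -$175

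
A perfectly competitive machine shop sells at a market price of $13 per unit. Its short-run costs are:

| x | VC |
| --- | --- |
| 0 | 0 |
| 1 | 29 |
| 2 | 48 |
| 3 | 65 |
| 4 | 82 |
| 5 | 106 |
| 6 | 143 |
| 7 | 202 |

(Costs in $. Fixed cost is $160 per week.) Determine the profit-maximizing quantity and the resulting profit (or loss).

Compute π = P·x − TC at each output: x=0: -160; x=1: -176; x=2: -182; x=3: -186; x=4: -190; x=5: -201; x=6: -225; x=7: -271.
Profit is highest at x = 0. Equivalently, the lowest AVC in the table is 82/4 ≈ $20.50 at x = 4, and P = $13 falls below it — price never covers variable cost, so the firm shuts down and loses only its fixed cost.

x = 0 (shut down); profit = -$160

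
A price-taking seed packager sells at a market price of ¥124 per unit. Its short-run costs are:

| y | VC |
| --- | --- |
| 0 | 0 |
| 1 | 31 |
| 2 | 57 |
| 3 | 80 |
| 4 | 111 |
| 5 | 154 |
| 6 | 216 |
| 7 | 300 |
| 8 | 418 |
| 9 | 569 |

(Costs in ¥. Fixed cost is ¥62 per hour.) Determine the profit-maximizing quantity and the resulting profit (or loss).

Tabulate TR − TC: y=0: -62; y=1: 31; y=2: 129; y=3: 230; y=4: 323; y=5: 404; y=6: 466; y=7: 506; y=8: 512; y=9: 485.
Profit is maximized at y = 8. AVC there is 418/8 = ¥52.25 ≤ P, so producing beats shutting down (which would give -¥62).

y = 8; profit = ¥512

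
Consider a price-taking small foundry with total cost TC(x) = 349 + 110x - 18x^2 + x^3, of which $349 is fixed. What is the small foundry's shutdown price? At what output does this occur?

$29 per unit, at x = 9

The shutdown price is the minimum of AVC. VC = 110x - 18x^2 + x^3, so AVC = 110 - 18x + x^2.
dAVC/dx = -18 + 2x = 0 gives x = 9. min AVC = 110 - 18·9 + 9^2 = 29.
For P < $29 the firm produces nothing.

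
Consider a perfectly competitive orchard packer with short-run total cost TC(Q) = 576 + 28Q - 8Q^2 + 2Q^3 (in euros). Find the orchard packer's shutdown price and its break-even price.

AVC = 28 - 8Q + 2Q^2; minimized at Q = 2, giving min AVC = €20. That is the shutdown price.
ATC = 576/Q + 28 - 8Q + 2Q^2. Setting dATC/dQ = −576/Q^2 − 8 + 4Q = 0 gives Q = 6 (since 4·6^3 − 8·6^2 = 576).
min ATC = 576/6 + 28 − 8·6 + 2·6^2 = €148. That is the break-even price.
For €20 ≤ P < €148 the firm produces at a loss; below €20 it shuts down.

Shutdown price = €20; break-even price = €148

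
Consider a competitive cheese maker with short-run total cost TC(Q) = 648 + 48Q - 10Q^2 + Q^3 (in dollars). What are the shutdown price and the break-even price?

Shutdown price = $23; break-even price = $111

AVC = 48 - 10Q + Q^2; minimized at Q = 5, giving min AVC = $23. That is the shutdown price.
ATC = 648/Q + 48 - 10Q + Q^2. Setting dATC/dQ = −648/Q^2 − 10 + 2Q = 0 gives Q = 9 (since 2·9^3 − 10·9^2 = 648).
min ATC = 648/9 + 48 − 10·9 + 9^2 = $111. That is the break-even price.
For $23 ≤ P < $111 the firm produces at a loss; below $23 it shuts down.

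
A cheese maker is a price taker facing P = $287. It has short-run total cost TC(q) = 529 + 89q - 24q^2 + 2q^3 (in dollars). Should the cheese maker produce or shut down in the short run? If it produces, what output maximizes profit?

Variable cost is VC = 89q - 24q^2 + 2q^3, so AVC = VC/q = 89 - 24q + 2q^2 and MC = dTC/dq = 89 - 48q + 6q^2.
AVC hits its minimum where MC = AVC, at q = 6, giving min AVC = 89 - 24·6 + 2·6^2 = $17.
P = $287 exceeds min AVC = $17, so the firm stays open.
Set P = MC: 287 = 89 - 48q + 6q^2 → -198 - 48q + 6q^2 = 0. The roots are q = -3 and q = 11; the profit-maximizing output is on the rising part of MC, so q* = 11.
Check: AVC at q = 11 is $67 ≤ P, so revenue covers variable cost.
Profit = P·q − TC = 287·11 − 1266 = $1891.

Produce at q = 11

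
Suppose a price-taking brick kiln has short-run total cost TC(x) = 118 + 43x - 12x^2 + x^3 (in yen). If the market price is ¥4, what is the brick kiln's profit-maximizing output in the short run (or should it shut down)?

From TC, MC = TC'(x) = 43 - 24x + 3x^2 and AVC = VC/x = 43 - 12x + x^2.
The AVC parabola has its vertex at x = 12/2 = 6, where AVC = 43 - 12·6 + 6^2 = ¥7.
P = ¥4 lies below min AVC = ¥7; no output level covers variable cost.
Shutting down limits the loss to fixed cost, ¥118.

Shut down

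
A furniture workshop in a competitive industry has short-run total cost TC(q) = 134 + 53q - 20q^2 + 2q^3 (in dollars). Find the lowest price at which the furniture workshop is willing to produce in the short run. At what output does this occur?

$3 per unit, at q = 5

Short-run supply begins at min AVC. From VC = 53q - 20q^2 + 2q^3, AVC = 53 - 20q + 2q^2.
dAVC/dq = -20 + 4q = 0 gives q = 5. min AVC = 53 - 20·5 + 2·5^2 = 3.
The firm shuts down for any P below $3.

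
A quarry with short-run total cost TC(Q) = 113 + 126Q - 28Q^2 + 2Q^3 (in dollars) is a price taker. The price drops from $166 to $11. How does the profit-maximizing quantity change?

AVC = 126 - 28Q + 2Q^2, minimized at Q = 7 where min AVC = $28. MC = 126 - 56Q + 6Q^2.
With P = $166 above the shutdown price, P = MC gives Q = 10.
At P = $11 < min AVC = $28, price no longer covers variable cost at any output, so the firm shuts down: Q = 0.

Output falls from 10 to 0 (the firm shuts down)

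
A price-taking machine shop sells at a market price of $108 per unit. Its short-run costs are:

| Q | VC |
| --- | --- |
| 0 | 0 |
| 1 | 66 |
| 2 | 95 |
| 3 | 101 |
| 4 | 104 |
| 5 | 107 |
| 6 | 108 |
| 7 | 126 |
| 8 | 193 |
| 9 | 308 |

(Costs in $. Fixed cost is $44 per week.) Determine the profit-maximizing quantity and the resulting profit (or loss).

Q = 8; profit = $627

Tabulate TR − TC: Q=0: -44; Q=1: -2; Q=2: 77; Q=3: 179; Q=4: 284; Q=5: 389; Q=6: 496; Q=7: 586; Q=8: 627; Q=9: 620.
Profit is maximized at Q = 8. AVC there is 193/8 = $24.12 ≤ P, so producing beats shutting down (which would give -$44).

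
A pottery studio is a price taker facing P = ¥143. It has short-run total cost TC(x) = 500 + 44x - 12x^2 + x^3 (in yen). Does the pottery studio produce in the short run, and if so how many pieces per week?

Produce at x = 11

Variable cost is VC = 44x - 12x^2 + x^3, so AVC = VC/x = 44 - 12x + x^2 and MC = dTC/dx = 44 - 24x + 3x^2.
AVC hits its minimum where MC = AVC, at x = 6, giving min AVC = 44 - 12·6 + 6^2 = ¥8.
Since P = ¥143 ≥ min AVC = ¥8, price covers variable cost and the firm should produce.
Solving P = MC: -99 - 24x + 3x^2 = 0 ⇒ x = -3 or 11. On the upward-sloping branch, x* = 11.
Check: AVC at x = 11 is ¥33 ≤ P, so revenue covers variable cost.
Profit = P·x − TC = 143·11 − 863 = ¥710.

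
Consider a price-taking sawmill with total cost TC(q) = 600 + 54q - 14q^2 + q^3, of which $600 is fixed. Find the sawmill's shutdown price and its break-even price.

Shutdown price = min AVC. AVC = 54 - 14q + q^2, with vertex at q = 7 and minimum $5.
ATC = 600/q + 54 - 14q + q^2. Setting dATC/dq = −600/q^2 − 14 + 2q = 0 gives q = 10 (since 2·10^3 − 14·10^2 = 600).
min ATC = 600/10 + 54 − 14·10 + 10^2 = $74. That is the break-even price.
Between these two prices the firm operates at a loss; above $74 it earns a profit.

Shutdown price = $5; break-even price = $74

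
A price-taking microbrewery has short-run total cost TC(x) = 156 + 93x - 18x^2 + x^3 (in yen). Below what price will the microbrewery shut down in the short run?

Short-run supply begins at min AVC. From VC = 93x - 18x^2 + x^3, AVC = 93 - 18x + x^2.
At the minimum of AVC, MC = AVC. MC = 93 - 36x + 3x^2; setting MC = AVC gives 2x^2 - 18x = 0, so x = 9. min AVC = 12.
So the shutdown price is ¥12.

¥12 per unit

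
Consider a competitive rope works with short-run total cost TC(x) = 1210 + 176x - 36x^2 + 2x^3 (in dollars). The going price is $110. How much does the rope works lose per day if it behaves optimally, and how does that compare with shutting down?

AVC = 176 - 36x + 2x^2; min AVC = $14 at x = 9. Since P = $110 ≥ min AVC, the firm produces.
MC = 176 - 72x + 6x^2. Setting P = MC and taking the root on the rising branch gives x* = 11.
TR = 110·11 = 1210. TC = 1210 + 242 = 1452. Profit = 1210 − 1452 = -$242.
By producing, the firm covers all variable cost plus $968 of fixed cost; shutting down would lose the full $1210.

Profit = -$242 at x = 11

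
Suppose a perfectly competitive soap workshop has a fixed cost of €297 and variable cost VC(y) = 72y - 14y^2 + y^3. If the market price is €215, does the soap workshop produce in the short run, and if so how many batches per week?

Strip out fixed cost: VC = 72y - 14y^2 + y^3. Then AVC = 72 - 14y + y^2 and MC = 72 - 28y + 3y^2.
The AVC parabola has its vertex at y = 14/2 = 7, where AVC = 72 - 14·7 + 7^2 = €23.
P = €215 exceeds min AVC = €23, so the firm stays open.
Solving P = MC: -143 - 28y + 3y^2 = 0 ⇒ y = -11/3 or 13. On the upward-sloping branch, y* = 13.
Check: AVC at y = 13 is €59 ≤ P, so revenue covers variable cost.
Profit = P·y − TC = 215·13 − 1064 = €1731.

Produce at y = 13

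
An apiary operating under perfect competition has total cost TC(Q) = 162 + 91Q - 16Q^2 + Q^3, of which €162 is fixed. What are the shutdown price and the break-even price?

Shutdown price = €27; break-even price = €46

AVC = 91 - 16Q + Q^2; minimized at Q = 8, giving min AVC = €27. That is the shutdown price.
ATC = 162/Q + 91 - 16Q + Q^2. Setting dATC/dQ = −162/Q^2 − 16 + 2Q = 0 gives Q = 9 (since 2·9^3 − 16·9^2 = 162).
min ATC = 162/9 + 91 − 16·9 + 9^2 = €46. That is the break-even price.
Between these two prices the firm operates at a loss; above €46 it earns a profit.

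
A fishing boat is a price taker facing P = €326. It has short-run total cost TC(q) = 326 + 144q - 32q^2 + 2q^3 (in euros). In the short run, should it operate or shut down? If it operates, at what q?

From TC, MC = TC'(q) = 144 - 64q + 6q^2 and AVC = VC/q = 144 - 32q + 2q^2.
AVC is minimized where dAVC/dq = -32 + 4q = 0, at q = 8; min AVC = 144 - 32·8 + 2·8^2 = €16.
Since P = €326 ≥ min AVC = €16, price covers variable cost and the firm should produce.
Solving P = MC: -182 - 64q + 6q^2 = 0 ⇒ q = -7/3 or 13. On the upward-sloping branch, q* = 13.
Check: AVC at q = 13 is €66 ≤ P, so revenue covers variable cost.
Profit = P·q − TC = 326·13 − 1184 = €3054.

Produce at q = 13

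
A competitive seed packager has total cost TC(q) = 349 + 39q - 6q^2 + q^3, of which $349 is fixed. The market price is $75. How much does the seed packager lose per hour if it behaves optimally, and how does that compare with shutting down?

AVC = 39 - 6q + q^2; min AVC = $30 at q = 3. Since P = $75 ≥ min AVC, the firm produces.
With MC = 39 - 12q + 3q^2, P = MC on the upward-sloping part at q* = 6.
TR = 75·6 = 450. TC = 349 + 234 = 583. Profit = 450 − 583 = -$133.
That loss of $133 beats the $349 the firm would lose by shutting down; producing recovers $216 of fixed cost.

Profit = -$133 at q = 6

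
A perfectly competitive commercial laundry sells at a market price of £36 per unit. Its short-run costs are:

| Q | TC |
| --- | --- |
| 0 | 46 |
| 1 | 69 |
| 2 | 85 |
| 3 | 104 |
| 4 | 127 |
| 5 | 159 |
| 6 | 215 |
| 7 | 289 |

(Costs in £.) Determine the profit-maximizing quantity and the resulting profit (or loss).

Tabulate TR − TC: Q=0: -46; Q=1: -33; Q=2: -13; Q=3: 4; Q=4: 17; Q=5: 21; Q=6: 1; Q=7: -37.
Profit is maximized at Q = 5. AVC there is 113/5 = £22.60 ≤ P, so producing beats shutting down (which would give -£46).

Q = 5; profit = £21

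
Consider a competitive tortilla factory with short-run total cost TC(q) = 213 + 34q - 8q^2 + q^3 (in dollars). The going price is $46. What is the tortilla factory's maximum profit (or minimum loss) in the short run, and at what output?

AVC = 34 - 8q + q^2 has its minimum $18 at q = 4; price $46 clears that bar, so the firm operates.
MC = 34 - 16q + 3q^2. Setting P = MC and taking the root on the rising branch gives q* = 6.
TR = 46·6 = 276. TC = 213 + 132 = 345. Profit = 276 − 345 = -$69.
By producing, the firm covers all variable cost plus $144 of fixed cost; shutting down would lose the full $213.

Profit = -$69 at q = 6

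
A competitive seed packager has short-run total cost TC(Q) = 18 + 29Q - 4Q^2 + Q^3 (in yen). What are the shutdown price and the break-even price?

Shutdown price = ¥25; break-even price = ¥32

Shutdown price = min AVC. AVC = 29 - 4Q + Q^2, with vertex at Q = 2 and minimum ¥25.
ATC = 18/Q + 29 - 4Q + Q^2. Setting dATC/dQ = −18/Q^2 − 4 + 2Q = 0 gives Q = 3 (since 2·3^3 − 4·3^2 = 18).
min ATC = 18/3 + 29 − 4·3 + 3^2 = ¥32. That is the break-even price.
For ¥25 ≤ P < ¥32 the firm produces at a loss; below ¥25 it shuts down.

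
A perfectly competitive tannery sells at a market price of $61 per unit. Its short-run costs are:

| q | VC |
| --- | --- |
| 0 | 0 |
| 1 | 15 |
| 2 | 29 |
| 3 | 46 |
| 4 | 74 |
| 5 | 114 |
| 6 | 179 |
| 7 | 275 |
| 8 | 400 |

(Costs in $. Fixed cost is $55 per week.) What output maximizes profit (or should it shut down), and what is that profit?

q = 5; profit = $136

Tabulate TR − TC: q=0: -55; q=1: -9; q=2: 38; q=3: 82; q=4: 115; q=5: 136; q=6: 132; q=7: 97; q=8: 33.
Profit is maximized at q = 5. AVC there is 114/5 = $22.80 ≤ P, so producing beats shutting down (which would give -$55).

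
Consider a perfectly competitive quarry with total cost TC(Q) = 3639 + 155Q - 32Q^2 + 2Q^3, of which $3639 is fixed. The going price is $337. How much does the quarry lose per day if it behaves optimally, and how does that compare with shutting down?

Profit = -$259 at Q = 13

AVC = 155 - 32Q + 2Q^2; min AVC = $27 at Q = 8. Since P = $337 ≥ min AVC, the firm produces.
MC = 155 - 64Q + 6Q^2. Setting P = MC and taking the root on the rising branch gives Q* = 13.
TR = 337·13 = 4381. TC = 3639 + 1001 = 4640. Profit = 4381 − 4640 = -$259.
Shutting down would mean losing the fixed cost of $3639, so operating at a loss of $259 is better by $3380.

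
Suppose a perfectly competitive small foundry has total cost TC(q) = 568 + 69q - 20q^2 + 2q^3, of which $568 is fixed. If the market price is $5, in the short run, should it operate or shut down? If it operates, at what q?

Variable cost is VC = 69q - 20q^2 + 2q^3, so AVC = VC/q = 69 - 20q + 2q^2 and MC = dTC/dq = 69 - 40q + 6q^2.
AVC hits its minimum where MC = AVC, at q = 5, giving min AVC = 69 - 20·5 + 2·5^2 = $19.
With P < min AVC ($5 < $19), every unit sold adds to the loss.
Best response: produce nothing and absorb the $568 fixed cost.

Shut down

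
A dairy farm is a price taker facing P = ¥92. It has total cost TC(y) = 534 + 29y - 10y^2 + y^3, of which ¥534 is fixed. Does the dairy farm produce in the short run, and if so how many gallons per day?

Produce at y = 9

Variable cost is VC = 29y - 10y^2 + y^3, so AVC = VC/y = 29 - 10y + y^2 and MC = dTC/dy = 29 - 20y + 3y^2.
The AVC parabola has its vertex at y = 10/2 = 5, where AVC = 29 - 10·5 + 5^2 = ¥4.
Because ¥92 ≥ ¥4, revenue can cover variable cost; the firm operates.
P = MC gives -63 - 20y + 3y^2 = 0, with roots -7/3 and 9. Take the larger (rising MC): y* = 9.
Check: AVC at y = 9 is ¥20 ≤ P, so revenue covers variable cost.
Profit = P·y − TC = 92·9 − 714 = ¥114.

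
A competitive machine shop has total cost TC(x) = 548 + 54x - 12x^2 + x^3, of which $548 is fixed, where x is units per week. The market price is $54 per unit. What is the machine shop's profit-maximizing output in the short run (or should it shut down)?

From TC, MC = TC'(x) = 54 - 24x + 3x^2 and AVC = VC/x = 54 - 12x + x^2.
The AVC parabola has its vertex at x = 12/2 = 6, where AVC = 54 - 12·6 + 6^2 = $18.
P = $54 exceeds min AVC = $18, so the firm stays open.
Set P = MC: 54 = 54 - 24x + 3x^2 → -24x + 3x^2 = 0. The roots are x = 0 and x = 8; the profit-maximizing output is on the rising part of MC, so x* = 8.
Check: AVC at x = 8 is $22 ≤ P, so revenue covers variable cost.
Profit = P·x − TC = 54·8 − 724 = -$292, a loss, but smaller than the $548 fixed cost the firm would lose by shutting down.

Produce at x = 8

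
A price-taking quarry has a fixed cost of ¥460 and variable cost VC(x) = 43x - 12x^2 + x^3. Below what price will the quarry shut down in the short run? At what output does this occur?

Short-run supply begins at min AVC. From VC = 43x - 12x^2 + x^3, AVC = 43 - 12x + x^2.
dAVC/dx = -12 + 2x = 0 gives x = 6. min AVC = 43 - 12·6 + 6^2 = 7.
So the shutdown price is ¥7.

¥7 per unit, at x = 6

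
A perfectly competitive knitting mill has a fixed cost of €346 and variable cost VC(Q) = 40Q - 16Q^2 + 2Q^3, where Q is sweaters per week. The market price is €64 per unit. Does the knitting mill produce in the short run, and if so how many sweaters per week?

Produce at Q = 6

From TC, MC = TC'(Q) = 40 - 32Q + 6Q^2 and AVC = VC/Q = 40 - 16Q + 2Q^2.
The AVC parabola has its vertex at Q = 16/4 = 4, where AVC = 40 - 16·4 + 2·4^2 = €8.
P = €64 exceeds min AVC = €8, so the firm stays open.
P = MC gives -24 - 32Q + 6Q^2 = 0, with roots -2/3 and 6. Take the larger (rising MC): Q* = 6.
Check: AVC at Q = 6 is €16 ≤ P, so revenue covers variable cost.
Profit = P·Q − TC = 64·6 − 442 = -€58, a loss, but smaller than the €346 fixed cost the firm would lose by shutting down.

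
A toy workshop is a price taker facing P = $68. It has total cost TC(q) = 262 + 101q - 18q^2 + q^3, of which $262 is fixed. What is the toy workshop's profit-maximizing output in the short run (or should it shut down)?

From TC, MC = TC'(q) = 101 - 36q + 3q^2 and AVC = VC/q = 101 - 18q + q^2.
AVC is minimized where dAVC/dq = -18 + 2q = 0, at q = 9; min AVC = 101 - 18·9 + 9^2 = $20.
P = $68 exceeds min AVC = $20, so the firm stays open.
P = MC gives 33 - 36q + 3q^2 = 0, with roots 1 and 11. Take the larger (rising MC): q* = 11.
Check: AVC at q = 11 is $24 ≤ P, so revenue covers variable cost.
Profit = P·q − TC = 68·11 − 526 = $222.

Produce at q = 11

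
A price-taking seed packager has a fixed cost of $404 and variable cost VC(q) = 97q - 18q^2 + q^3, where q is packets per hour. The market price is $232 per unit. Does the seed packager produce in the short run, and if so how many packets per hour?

Strip out fixed cost: VC = 97q - 18q^2 + q^3. Then AVC = 97 - 18q + q^2 and MC = 97 - 36q + 3q^2.
The AVC parabola has its vertex at q = 18/2 = 9, where AVC = 97 - 18·9 + 9^2 = $16.
Because $232 ≥ $16, revenue can cover variable cost; the firm operates.
Set P = MC: 232 = 97 - 36q + 3q^2 → -135 - 36q + 3q^2 = 0. The roots are q = -3 and q = 15; the profit-maximizing output is on the rising part of MC, so q* = 15.
Check: AVC at q = 15 is $52 ≤ P, so revenue covers variable cost.
Profit = P·q − TC = 232·15 − 1184 = $2296.

Produce at q = 15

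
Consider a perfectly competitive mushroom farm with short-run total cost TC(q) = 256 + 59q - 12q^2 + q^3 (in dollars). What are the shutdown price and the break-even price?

Shutdown price = $23; break-even price = $59

Shutdown price = min AVC. AVC = 59 - 12q + q^2, with vertex at q = 6 and minimum $23.
ATC = 256/q + 59 - 12q + q^2. Setting dATC/dq = −256/q^2 − 12 + 2q = 0 gives q = 8 (since 2·8^3 − 12·8^2 = 256).
min ATC = 256/8 + 59 − 12·8 + 8^2 = $59. That is the break-even price.
For $23 ≤ P < $59 the firm produces at a loss; below $23 it shuts down.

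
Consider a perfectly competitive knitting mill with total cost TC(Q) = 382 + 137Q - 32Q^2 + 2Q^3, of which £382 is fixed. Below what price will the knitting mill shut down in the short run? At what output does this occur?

£9 per unit, at Q = 8

Short-run supply begins at min AVC. From VC = 137Q - 32Q^2 + 2Q^3, AVC = 137 - 32Q + 2Q^2.
dAVC/dQ = -32 + 4Q = 0 gives Q = 8. min AVC = 137 - 32·8 + 2·8^2 = 9.
So the shutdown price is £9.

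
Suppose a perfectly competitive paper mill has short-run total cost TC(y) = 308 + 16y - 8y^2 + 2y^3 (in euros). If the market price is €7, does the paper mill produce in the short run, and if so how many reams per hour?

From TC, MC = TC'(y) = 16 - 16y + 6y^2 and AVC = VC/y = 16 - 8y + 2y^2.
The AVC parabola has its vertex at y = 8/4 = 2, where AVC = 16 - 8·2 + 2·2^2 = €8.
With P < min AVC (€7 < €8), every unit sold adds to the loss.
Shutting down limits the loss to fixed cost, €308.

Shut down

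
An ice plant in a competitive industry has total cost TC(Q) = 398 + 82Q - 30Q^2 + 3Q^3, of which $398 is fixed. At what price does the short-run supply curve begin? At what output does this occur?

$7 per unit, at Q = 5

Short-run supply begins at min AVC. From VC = 82Q - 30Q^2 + 3Q^3, AVC = 82 - 30Q + 3Q^2.
At the minimum of AVC, MC = AVC. MC = 82 - 60Q + 9Q^2; setting MC = AVC gives 6Q^2 - 30Q = 0, so Q = 5. min AVC = 7.
The firm shuts down for any P below $7.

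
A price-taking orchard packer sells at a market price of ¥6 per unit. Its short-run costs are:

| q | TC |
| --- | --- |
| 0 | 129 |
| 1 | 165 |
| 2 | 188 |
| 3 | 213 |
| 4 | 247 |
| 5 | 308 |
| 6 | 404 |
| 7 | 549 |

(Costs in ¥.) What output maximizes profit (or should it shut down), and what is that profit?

Tabulate TR − TC: q=0: -129; q=1: -159; q=2: -176; q=3: -195; q=4: -223; q=5: -278; q=6: -368; q=7: -507.
Profit is highest at q = 0. Equivalently, the lowest AVC in the table is 84/3 ≈ ¥28 at q = 3, and P = ¥6 falls below it — price never covers variable cost, so the firm shuts down and loses only its fixed cost.

q = 0 (shut down); profit = -¥129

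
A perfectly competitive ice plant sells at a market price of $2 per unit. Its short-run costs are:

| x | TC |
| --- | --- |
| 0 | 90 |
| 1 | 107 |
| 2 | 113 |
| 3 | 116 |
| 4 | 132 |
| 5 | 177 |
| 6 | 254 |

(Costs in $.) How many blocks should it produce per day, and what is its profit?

Compute π = P·x − TC at each output: x=0: -90; x=1: -105; x=2: -109; x=3: -110; x=4: -124; x=5: -167; x=6: -242.
Profit is highest at x = 0. Equivalently, the lowest AVC in the table is 26/3 ≈ $8.67 at x = 3, and P = $2 falls below it — price never covers variable cost, so the firm shuts down and loses only its fixed cost.

x = 0 (shut down); profit = -$90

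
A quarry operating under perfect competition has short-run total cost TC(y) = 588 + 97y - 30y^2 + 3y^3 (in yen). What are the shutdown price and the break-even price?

Shutdown price = ¥22; break-even price = ¥118

Shutdown price = min AVC. AVC = 97 - 30y + 3y^2, with vertex at y = 5 and minimum ¥22.
ATC = 588/y + 97 - 30y + 3y^2. Setting dATC/dy = −588/y^2 − 30 + 6y = 0 gives y = 7 (since 6·7^3 − 30·7^2 = 588).
min ATC = 588/7 + 97 − 30·7 + 3·7^2 = ¥118. That is the break-even price.
For ¥22 ≤ P < ¥118 the firm produces at a loss; below ¥22 it shuts down.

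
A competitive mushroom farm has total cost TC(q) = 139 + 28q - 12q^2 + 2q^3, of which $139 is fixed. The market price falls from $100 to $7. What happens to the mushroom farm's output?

Output falls from 6 to 0 (the firm shuts down)

MC = 28 - 24q + 6q^2; the shutdown threshold is min AVC = $10 (at q = 3).
With P = $100 above the shutdown price, P = MC gives q = 6.
At P = $7 < min AVC = $10, price no longer covers variable cost at any output, so the firm shuts down: q = 0.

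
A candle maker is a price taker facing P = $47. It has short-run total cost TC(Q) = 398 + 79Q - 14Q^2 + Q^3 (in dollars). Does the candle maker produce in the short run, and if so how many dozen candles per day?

Strip out fixed cost: VC = 79Q - 14Q^2 + Q^3. Then AVC = 79 - 14Q + Q^2 and MC = 79 - 28Q + 3Q^2.
The AVC parabola has its vertex at Q = 14/2 = 7, where AVC = 79 - 14·7 + 7^2 = $30.
P = $47 exceeds min AVC = $30, so the firm stays open.
Solving P = MC: 32 - 28Q + 3Q^2 = 0 ⇒ Q = 4/3 or 8. On the upward-sloping branch, Q* = 8.
Check: AVC at Q = 8 is $31 ≤ P, so revenue covers variable cost.
Profit = P·Q − TC = 47·8 − 646 = -$270, a loss, but smaller than the $398 fixed cost the firm would lose by shutting down.

Produce at Q = 8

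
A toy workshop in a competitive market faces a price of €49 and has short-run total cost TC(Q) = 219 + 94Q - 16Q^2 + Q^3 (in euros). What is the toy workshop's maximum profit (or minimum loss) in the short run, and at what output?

Profit = -€57 at Q = 9

AVC = 94 - 16Q + Q^2; min AVC = €30 at Q = 8. Since P = €49 ≥ min AVC, the firm produces.
MC = 94 - 32Q + 3Q^2. Setting P = MC and taking the root on the rising branch gives Q* = 9.
TR = 49·9 = 441. TC = 219 + 279 = 498. Profit = 441 − 498 = -€57.
That loss of €57 beats the €219 the firm would lose by shutting down; producing recovers €162 of fixed cost.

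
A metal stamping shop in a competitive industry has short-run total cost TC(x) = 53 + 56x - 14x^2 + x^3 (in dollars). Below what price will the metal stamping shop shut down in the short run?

Short-run supply begins at min AVC. From VC = 56x - 14x^2 + x^3, AVC = 56 - 14x + x^2.
dAVC/dx = -14 + 2x = 0 gives x = 7. min AVC = 56 - 14·7 + 7^2 = 7.
So the shutdown price is $7.

$7 per unit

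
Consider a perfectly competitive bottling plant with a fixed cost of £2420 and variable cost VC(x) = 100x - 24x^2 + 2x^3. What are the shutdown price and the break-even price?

Shutdown price = £28; break-even price = £298

Shutdown price = min AVC. AVC = 100 - 24x + 2x^2, with vertex at x = 6 and minimum £28.
ATC = 2420/x + 100 - 24x + 2x^2. Setting dATC/dx = −2420/x^2 − 24 + 4x = 0 gives x = 11 (since 4·11^3 − 24·11^2 = 2420).
min ATC = 2420/11 + 100 − 24·11 + 2·11^2 = £298. That is the break-even price.
For £28 ≤ P < £298 the firm produces at a loss; below £28 it shuts down.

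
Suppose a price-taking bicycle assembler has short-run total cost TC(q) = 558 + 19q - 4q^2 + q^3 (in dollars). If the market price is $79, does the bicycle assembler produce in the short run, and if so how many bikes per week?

Variable cost is VC = 19q - 4q^2 + q^3, so AVC = VC/q = 19 - 4q + q^2 and MC = dTC/dq = 19 - 8q + 3q^2.
The AVC parabola has its vertex at q = 4/2 = 2, where AVC = 19 - 4·2 + 2^2 = $15.
Because $79 ≥ $15, revenue can cover variable cost; the firm operates.
P = MC gives -60 - 8q + 3q^2 = 0, with roots -10/3 and 6. Take the larger (rising MC): q* = 6.
Check: AVC at q = 6 is $31 ≤ P, so revenue covers variable cost.
Profit = P·q − TC = 79·6 − 744 = -$270, a loss, but smaller than the $558 fixed cost the firm would lose by shutting down.

Produce at q = 6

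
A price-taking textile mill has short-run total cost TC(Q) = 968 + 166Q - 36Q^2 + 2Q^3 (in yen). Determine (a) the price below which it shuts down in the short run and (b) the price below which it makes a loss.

Shutdown price = ¥4; break-even price = ¥100

Shutdown price = min AVC. AVC = 166 - 36Q + 2Q^2, with vertex at Q = 9 and minimum ¥4.
ATC = 968/Q + 166 - 36Q + 2Q^2. Setting dATC/dQ = −968/Q^2 − 36 + 4Q = 0 gives Q = 11 (since 4·11^3 − 36·11^2 = 968).
min ATC = 968/11 + 166 − 36·11 + 2·11^2 = ¥100. That is the break-even price.
Between these two prices the firm operates at a loss; above ¥100 it earns a profit.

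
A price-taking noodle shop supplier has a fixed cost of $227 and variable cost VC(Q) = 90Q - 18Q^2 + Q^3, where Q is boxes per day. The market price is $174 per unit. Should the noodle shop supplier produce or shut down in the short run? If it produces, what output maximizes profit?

From TC, MC = TC'(Q) = 90 - 36Q + 3Q^2 and AVC = VC/Q = 90 - 18Q + Q^2.
AVC hits its minimum where MC = AVC, at Q = 9, giving min AVC = 90 - 18·9 + 9^2 = $9.
P = $174 exceeds min AVC = $9, so the firm stays open.
Solving P = MC: -84 - 36Q + 3Q^2 = 0 ⇒ Q = -2 or 14. On the upward-sloping branch, Q* = 14.
Check: AVC at Q = 14 is $34 ≤ P, so revenue covers variable cost.
Profit = P·Q − TC = 174·14 − 703 = $1733.

Produce at Q = 14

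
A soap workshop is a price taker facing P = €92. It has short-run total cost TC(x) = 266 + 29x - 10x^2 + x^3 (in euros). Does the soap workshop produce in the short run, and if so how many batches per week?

Produce at x = 9

From TC, MC = TC'(x) = 29 - 20x + 3x^2 and AVC = VC/x = 29 - 10x + x^2.
AVC is minimized where dAVC/dx = -10 + 2x = 0, at x = 5; min AVC = 29 - 10·5 + 5^2 = €4.
Because €92 ≥ €4, revenue can cover variable cost; the firm operates.
Solving P = MC: -63 - 20x + 3x^2 = 0 ⇒ x = -7/3 or 9. On the upward-sloping branch, x* = 9.
Check: AVC at x = 9 is €20 ≤ P, so revenue covers variable cost.
Profit = P·x − TC = 92·9 − 446 = €382.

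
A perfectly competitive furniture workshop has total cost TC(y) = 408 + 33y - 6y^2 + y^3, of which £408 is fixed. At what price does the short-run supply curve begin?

£24 per unit

The firm shuts down when price falls below the minimum of average variable cost. AVC = VC/y = 33 - 6y + y^2.
At the minimum of AVC, MC = AVC. MC = 33 - 12y + 3y^2; setting MC = AVC gives 2y^2 - 6y = 0, so y = 3. min AVC = 24.
For P < £24 the firm produces nothing.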